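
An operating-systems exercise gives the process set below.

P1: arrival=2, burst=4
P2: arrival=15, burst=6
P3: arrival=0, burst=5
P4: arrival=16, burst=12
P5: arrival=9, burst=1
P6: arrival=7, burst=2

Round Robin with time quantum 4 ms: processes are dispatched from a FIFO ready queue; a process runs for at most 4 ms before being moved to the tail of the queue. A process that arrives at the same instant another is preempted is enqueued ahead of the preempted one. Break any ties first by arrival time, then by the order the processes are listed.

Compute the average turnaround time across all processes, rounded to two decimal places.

8.17

Gantt: | P3 0-4 | P1 4-8 | P3 8-9 | P6 9-11 | P5 11-12 | idle 12-15 | P2 15-19 | P4 19-23 | P2 23-25 | P4 25-33 |
Completion: P1=8  P2=25  P3=9  P4=33  P5=12  P6=11
Turnaround (C−A): P1=6  P2=10  P3=9  P4=17  P5=3  P6=4
Turnaround times: P1=6, P2=10, P3=9, P4=17, P5=3, P6=4
Average turnaround = (6+10+9+17+3+4) / 6 = 49/6 = 8.17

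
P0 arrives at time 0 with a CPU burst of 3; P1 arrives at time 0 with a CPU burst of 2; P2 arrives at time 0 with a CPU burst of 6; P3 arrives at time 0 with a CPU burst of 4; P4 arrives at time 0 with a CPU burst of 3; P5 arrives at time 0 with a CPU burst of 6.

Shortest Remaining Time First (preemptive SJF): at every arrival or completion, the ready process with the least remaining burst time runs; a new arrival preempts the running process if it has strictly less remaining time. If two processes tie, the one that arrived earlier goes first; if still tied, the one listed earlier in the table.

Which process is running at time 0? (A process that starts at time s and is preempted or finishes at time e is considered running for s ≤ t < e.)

Gantt: | P1 0-2 | P0 2-5 | P4 5-8 | P3 8-12 | P2 12-18 | P5 18-24 |
Completion: P0=5  P1=2  P2=18  P3=12  P4=8  P5=24
Turnaround (C−A): P0=5  P1=2  P2=18  P3=12  P4=8  P5=24

P1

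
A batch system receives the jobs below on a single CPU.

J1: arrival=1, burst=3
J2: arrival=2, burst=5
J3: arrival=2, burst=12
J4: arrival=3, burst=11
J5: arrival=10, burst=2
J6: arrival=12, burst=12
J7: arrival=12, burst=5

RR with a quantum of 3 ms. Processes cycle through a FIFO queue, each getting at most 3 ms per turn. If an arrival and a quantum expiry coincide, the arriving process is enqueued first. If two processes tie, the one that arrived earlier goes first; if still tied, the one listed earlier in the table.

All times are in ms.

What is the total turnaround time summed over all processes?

Schedule: | idle 0-1 | J1 1-4 | J2 4-7 | J3 7-10 | J4 10-13 | J2 13-15 | J5 15-17 | J3 17-20 | J6 20-23 | J7 23-26 | J4 26-29 | J3 29-32 | J6 32-35 | J7 35-37 | J4 37-40 | J3 40-43 | J6 43-46 | J4 46-48 | J6 48-51 |
Completion: J1=4  J2=15  J3=43  J4=48  J5=17  J6=51  J7=37
Turnaround (C−A): J1=3  J2=13  J3=41  J4=45  J5=7  J6=39  J7=25
Turnaround = completion − arrival: J1=3, J2=13, J3=41, J4=45, J5=7, J6=39, J7=25
Total turnaround = 3 + 13 + 41 + 45 + 7 + 39 + 25 = 173

173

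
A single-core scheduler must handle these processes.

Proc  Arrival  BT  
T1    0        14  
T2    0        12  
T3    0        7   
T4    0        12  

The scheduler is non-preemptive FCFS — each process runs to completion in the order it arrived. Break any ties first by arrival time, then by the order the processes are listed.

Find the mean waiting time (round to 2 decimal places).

18.25

Gantt: | T1 0-14 | T2 14-26 | T3 26-33 | T4 33-45 |
Completion: T1=14  T2=26  T3=33  T4=45
Turnaround (C−A): T1=14  T2=26  T3=33  T4=45
Waiting times: T1=0, T2=14, T3=26, T4=33
Average waiting = (0+14+26+33) / 4 = 73/4 = 18.25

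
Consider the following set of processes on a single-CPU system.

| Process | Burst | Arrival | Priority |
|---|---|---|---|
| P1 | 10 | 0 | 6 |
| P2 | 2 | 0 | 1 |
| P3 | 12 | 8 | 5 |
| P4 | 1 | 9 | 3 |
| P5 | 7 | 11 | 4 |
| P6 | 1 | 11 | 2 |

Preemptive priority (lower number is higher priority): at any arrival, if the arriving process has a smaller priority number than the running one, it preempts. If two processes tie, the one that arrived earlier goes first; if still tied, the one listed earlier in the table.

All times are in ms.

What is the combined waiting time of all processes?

Gantt: | P2 0-2 | P1 2-8 | P3 8-9 | P4 9-10 | P3 10-11 | P6 11-12 | P5 12-19 | P3 19-29 | P1 29-33 |
Completion: P1=33  P2=2  P3=29  P4=10  P5=19  P6=12
Waiting = turnaround − burst: P1=23, P2=0, P3=9, P4=0, P5=1, P6=0
Total waiting = 23 + 0 + 9 + 0 + 1 + 0 = 33

33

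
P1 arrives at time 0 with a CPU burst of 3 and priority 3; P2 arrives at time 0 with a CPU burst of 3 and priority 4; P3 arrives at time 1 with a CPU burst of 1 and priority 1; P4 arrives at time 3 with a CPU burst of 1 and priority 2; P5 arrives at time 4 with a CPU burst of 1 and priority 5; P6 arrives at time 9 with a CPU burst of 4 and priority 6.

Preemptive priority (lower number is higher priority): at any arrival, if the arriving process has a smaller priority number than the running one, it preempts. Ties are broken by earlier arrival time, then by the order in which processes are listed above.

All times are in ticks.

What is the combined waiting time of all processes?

Schedule: | P1 0-1 | P3 1-2 | P1 2-3 | P4 3-4 | P1 4-5 | P2 5-8 | P5 8-9 | P6 9-13 |
Completion: P1=5  P2=8  P3=2  P4=4  P5=9  P6=13
Waiting = turnaround − burst: P1=2, P2=5, P3=0, P4=0, P5=4, P6=0
Total waiting = 2 + 5 + 0 + 0 + 4 + 0 = 11

11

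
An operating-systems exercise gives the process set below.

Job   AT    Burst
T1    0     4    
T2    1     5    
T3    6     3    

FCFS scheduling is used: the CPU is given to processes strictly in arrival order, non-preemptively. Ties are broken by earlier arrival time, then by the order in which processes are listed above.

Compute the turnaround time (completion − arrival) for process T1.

4

Gantt: | T1 0-4 | T2 4-9 | T3 9-12 |
Completion: T1=4  T2=9  T3=12
Turnaround (C−A): T1=4  T2=8  T3=6
Turnaround(T1) = completion − arrival = 4 − 0 = 4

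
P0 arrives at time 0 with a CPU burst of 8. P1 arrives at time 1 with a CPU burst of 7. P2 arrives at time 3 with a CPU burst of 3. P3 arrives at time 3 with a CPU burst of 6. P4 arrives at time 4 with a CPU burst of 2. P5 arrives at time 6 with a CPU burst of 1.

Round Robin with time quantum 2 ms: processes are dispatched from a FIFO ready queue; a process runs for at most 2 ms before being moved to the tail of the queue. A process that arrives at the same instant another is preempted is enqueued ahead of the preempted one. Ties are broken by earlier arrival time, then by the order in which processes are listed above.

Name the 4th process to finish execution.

Timeline: | P0 0-2 | P1 2-4 | P0 4-6 | P2 6-8 | P3 8-10 | P4 10-12 | P1 12-14 | P5 14-15 | P0 15-17 | P2 17-18 | P3 18-20 | P1 20-22 | P0 22-24 | P3 24-26 | P1 26-27 |
Completion: P0=24  P1=27  P2=18  P3=26  P4=12  P5=15
Finish order: P4 → P5 → P2 → P0 → P3 → P1

P0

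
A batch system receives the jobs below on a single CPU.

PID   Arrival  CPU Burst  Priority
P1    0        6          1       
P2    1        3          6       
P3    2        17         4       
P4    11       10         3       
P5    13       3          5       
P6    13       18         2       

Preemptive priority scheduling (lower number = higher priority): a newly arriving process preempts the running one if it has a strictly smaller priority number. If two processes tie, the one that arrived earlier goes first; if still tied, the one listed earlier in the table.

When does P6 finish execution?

31

Gantt: | P1 0-6 | P3 6-11 | P4 11-13 | P6 13-31 | P4 31-39 | P3 39-51 | P5 51-54 | P2 54-57 |
Completion: P1=6  P2=57  P3=51  P4=39  P5=54  P6=31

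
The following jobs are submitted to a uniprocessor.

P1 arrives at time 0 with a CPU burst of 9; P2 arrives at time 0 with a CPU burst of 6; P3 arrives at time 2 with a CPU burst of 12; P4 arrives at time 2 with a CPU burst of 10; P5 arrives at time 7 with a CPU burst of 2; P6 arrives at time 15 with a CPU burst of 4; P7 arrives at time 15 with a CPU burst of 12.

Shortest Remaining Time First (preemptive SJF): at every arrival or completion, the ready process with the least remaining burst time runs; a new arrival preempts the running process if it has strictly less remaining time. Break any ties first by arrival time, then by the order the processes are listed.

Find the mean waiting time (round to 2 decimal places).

Schedule: | P2 0-6 | P1 6-7 | P5 7-9 | P1 9-17 | P6 17-21 | P4 21-31 | P3 31-43 | P7 43-55 |
Completion: P1=17  P2=6  P3=43  P4=31  P5=9  P6=21  P7=55
Waiting times: P1=8, P2=0, P3=29, P4=19, P5=0, P6=2, P7=28
Average waiting = (8+0+29+19+0+2+28) / 7 = 86/7 = 12.29

12.29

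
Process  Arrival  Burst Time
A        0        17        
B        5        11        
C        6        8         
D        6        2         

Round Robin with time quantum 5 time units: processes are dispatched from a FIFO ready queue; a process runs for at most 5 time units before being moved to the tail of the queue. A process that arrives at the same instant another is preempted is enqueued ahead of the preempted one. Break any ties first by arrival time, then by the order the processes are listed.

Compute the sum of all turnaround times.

114

Timeline: | A 0-5 | B 5-10 | A 10-15 | C 15-20 | D 20-22 | B 22-27 | A 27-32 | C 32-35 | B 35-36 | A 36-38 |
Completion: A=38  B=36  C=35  D=22
Turnaround = completion − arrival: A=38, B=31, C=29, D=16
Total turnaround = 38 + 31 + 29 + 16 = 114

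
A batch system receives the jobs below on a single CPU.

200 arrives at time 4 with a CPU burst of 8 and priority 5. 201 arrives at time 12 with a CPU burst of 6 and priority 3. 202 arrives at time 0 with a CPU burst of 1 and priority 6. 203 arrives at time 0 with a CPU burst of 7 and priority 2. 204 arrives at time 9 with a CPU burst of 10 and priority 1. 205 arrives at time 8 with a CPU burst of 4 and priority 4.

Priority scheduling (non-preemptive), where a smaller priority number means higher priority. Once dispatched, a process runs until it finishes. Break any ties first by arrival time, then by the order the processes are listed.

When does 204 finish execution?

Schedule: | 203 0-7 | 200 7-15 | 204 15-25 | 201 25-31 | 205 31-35 | 202 35-36 |
Completion: 200=15  201=31  202=36  203=7  204=25  205=35

25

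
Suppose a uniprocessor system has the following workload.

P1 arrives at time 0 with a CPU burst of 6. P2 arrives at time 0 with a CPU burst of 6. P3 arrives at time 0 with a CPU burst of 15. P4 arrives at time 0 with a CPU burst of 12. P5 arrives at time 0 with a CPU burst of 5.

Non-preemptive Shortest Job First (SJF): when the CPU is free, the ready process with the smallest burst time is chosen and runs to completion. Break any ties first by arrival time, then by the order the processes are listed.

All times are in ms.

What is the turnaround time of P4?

Timeline: | P5 0-5 | P1 5-11 | P2 11-17 | P4 17-29 | P3 29-44 |
Completion: P1=11  P2=17  P3=44  P4=29  P5=5
Turnaround (C−A): P1=11  P2=17  P3=44  P4=29  P5=5
Turnaround(P4) = completion − arrival = 29 − 0 = 29

29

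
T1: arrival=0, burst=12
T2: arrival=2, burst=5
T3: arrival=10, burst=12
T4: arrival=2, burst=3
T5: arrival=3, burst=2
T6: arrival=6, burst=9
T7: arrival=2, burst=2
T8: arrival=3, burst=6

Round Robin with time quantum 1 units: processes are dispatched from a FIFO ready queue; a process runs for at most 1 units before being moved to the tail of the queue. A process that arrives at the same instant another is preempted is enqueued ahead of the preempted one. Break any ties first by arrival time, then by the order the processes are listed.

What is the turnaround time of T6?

Gantt: | T1 0-2 | T2 2-3 | T4 3-4 | T7 4-5 | T1 5-6 | T5 6-7 | T8 7-8 | T2 8-9 | T4 9-10 | T7 10-11 | T6 11-12 | T1 12-13 | T5 13-14 | T8 14-15 | T2 15-16 | T3 16-17 | T4 17-18 | T6 18-19 | T1 19-20 | T8 20-21 | T2 21-22 | T3 22-23 | T6 23-24 | T1 24-25 | T8 25-26 | T2 26-27 | T3 27-28 | T6 28-29 | T1 29-30 | T8 30-31 | T3 31-32 | T6 32-33 | T1 33-34 | T8 34-35 | T3 35-36 | T6 36-37 | T1 37-38 | T3 38-39 | T6 39-40 | T1 40-41 | T3 41-42 | T6 42-43 | T1 43-44 | T3 44-45 | T6 45-46 | T1 46-47 | T3 47-51 |
Completion: T1=47  T2=27  T3=51  T4=18  T5=14  T6=46  T7=11  T8=35
Turnaround(T6) = completion − arrival = 46 − 6 = 40

40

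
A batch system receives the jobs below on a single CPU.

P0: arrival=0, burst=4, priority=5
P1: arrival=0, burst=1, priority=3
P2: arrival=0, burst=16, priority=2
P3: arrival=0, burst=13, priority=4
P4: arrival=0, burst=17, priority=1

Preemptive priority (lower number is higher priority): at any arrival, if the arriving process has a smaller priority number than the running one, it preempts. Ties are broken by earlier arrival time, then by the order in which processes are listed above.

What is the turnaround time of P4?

17

Timeline: | P4 0-17 | P2 17-33 | P1 33-34 | P3 34-47 | P0 47-51 |
Completion: P0=51  P1=34  P2=33  P3=47  P4=17
Turnaround(P4) = completion − arrival = 17 − 0 = 17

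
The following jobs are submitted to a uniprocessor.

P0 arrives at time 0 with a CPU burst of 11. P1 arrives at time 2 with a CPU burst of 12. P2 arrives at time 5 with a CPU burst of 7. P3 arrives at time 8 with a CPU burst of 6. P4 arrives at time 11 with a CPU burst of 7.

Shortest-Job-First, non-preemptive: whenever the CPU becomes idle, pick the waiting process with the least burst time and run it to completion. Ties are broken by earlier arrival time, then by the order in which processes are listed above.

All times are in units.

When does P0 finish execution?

Schedule: | P0 0-11 | P3 11-17 | P2 17-24 | P4 24-31 | P1 31-43 |
Completion: P0=11  P1=43  P2=24  P3=17  P4=31

11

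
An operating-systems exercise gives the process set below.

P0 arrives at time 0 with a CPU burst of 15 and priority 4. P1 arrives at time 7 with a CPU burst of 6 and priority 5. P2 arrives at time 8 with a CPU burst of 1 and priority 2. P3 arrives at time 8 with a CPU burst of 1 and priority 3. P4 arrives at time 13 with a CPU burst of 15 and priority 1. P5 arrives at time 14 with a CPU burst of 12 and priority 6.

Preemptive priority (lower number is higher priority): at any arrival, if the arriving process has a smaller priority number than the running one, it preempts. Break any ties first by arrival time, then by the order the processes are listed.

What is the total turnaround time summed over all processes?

Gantt: | P0 0-8 | P2 8-9 | P3 9-10 | P0 10-13 | P4 13-28 | P0 28-32 | P1 32-38 | P5 38-50 |
Completion: P0=32  P1=38  P2=9  P3=10  P4=28  P5=50
Turnaround (C−A): P0=32  P1=31  P2=1  P3=2  P4=15  P5=36
Turnaround = completion − arrival: P0=32, P1=31, P2=1, P3=2, P4=15, P5=36
Total turnaround = 32 + 31 + 1 + 2 + 15 + 36 = 117

117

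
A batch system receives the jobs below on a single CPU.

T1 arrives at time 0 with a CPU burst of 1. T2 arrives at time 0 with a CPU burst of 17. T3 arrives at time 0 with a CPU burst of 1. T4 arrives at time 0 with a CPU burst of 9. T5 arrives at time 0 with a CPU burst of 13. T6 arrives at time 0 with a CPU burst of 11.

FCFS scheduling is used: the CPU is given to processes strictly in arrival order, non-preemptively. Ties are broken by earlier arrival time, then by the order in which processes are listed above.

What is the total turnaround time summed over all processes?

159

Gantt: | T1 0-1 | T2 1-18 | T3 18-19 | T4 19-28 | T5 28-41 | T6 41-52 |
Completion: T1=1  T2=18  T3=19  T4=28  T5=41  T6=52
Turnaround (C−A): T1=1  T2=18  T3=19  T4=28  T5=41  T6=52
Turnaround = completion − arrival: T1=1, T2=18, T3=19, T4=28, T5=41, T6=52
Total turnaround = 1 + 18 + 19 + 28 + 41 + 52 = 159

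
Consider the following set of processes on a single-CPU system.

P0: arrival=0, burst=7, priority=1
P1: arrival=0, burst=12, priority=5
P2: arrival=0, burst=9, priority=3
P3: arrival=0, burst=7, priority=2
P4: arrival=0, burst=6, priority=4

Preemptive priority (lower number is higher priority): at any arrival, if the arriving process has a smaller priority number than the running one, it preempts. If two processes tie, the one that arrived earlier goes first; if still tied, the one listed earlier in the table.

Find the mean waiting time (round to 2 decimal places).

Gantt: | P0 0-7 | P3 7-14 | P2 14-23 | P4 23-29 | P1 29-41 |
Completion: P0=7  P1=41  P2=23  P3=14  P4=29
Turnaround (C−A): P0=7  P1=41  P2=23  P3=14  P4=29
Waiting times: P0=0, P1=29, P2=14, P3=7, P4=23
Average waiting = (0+29+14+7+23) / 5 = 73/5 = 14.60

14.60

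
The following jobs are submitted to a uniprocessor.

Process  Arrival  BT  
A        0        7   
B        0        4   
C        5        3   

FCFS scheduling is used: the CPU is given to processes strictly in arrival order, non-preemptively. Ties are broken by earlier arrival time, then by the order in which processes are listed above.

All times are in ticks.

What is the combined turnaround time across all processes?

27

Schedule: | A 0-7 | B 7-11 | C 11-14 |
Completion: A=7  B=11  C=14
Turnaround = completion − arrival: A=7, B=11, C=9
Total turnaround = 7 + 11 + 9 = 27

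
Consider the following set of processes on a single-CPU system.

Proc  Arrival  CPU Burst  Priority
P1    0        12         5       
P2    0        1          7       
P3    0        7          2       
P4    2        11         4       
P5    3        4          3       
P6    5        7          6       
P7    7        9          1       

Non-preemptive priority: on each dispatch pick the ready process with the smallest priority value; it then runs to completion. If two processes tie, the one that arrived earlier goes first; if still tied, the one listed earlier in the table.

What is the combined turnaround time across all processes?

Schedule: | P3 0-7 | P7 7-16 | P5 16-20 | P4 20-31 | P1 31-43 | P6 43-50 | P2 50-51 |
Completion: P1=43  P2=51  P3=7  P4=31  P5=20  P6=50  P7=16
Turnaround (C−A): P1=43  P2=51  P3=7  P4=29  P5=17  P6=45  P7=9
Turnaround = completion − arrival: P1=43, P2=51, P3=7, P4=29, P5=17, P6=45, P7=9
Total turnaround = 43 + 51 + 7 + 29 + 17 + 45 + 9 = 201

201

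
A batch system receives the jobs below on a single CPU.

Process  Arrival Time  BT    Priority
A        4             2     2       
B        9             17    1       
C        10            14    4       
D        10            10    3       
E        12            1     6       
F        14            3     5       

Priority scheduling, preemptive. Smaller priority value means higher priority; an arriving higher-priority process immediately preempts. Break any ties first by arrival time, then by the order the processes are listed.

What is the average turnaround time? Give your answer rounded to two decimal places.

Gantt: | idle 0-4 | A 4-6 | idle 6-9 | B 9-26 | D 26-36 | C 36-50 | F 50-53 | E 53-54 |
Completion: A=6  B=26  C=50  D=36  E=54  F=53
Turnaround times: A=2, B=17, C=40, D=26, E=42, F=39
Average turnaround = (2+17+40+26+42+39) / 6 = 166/6 = 27.67

27.67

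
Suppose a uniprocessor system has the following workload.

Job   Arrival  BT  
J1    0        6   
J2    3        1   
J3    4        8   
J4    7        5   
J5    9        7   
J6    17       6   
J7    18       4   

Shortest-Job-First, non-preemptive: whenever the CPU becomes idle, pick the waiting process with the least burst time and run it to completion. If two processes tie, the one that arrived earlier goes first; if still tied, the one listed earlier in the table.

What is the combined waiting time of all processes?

38

Gantt: | J1 0-6 | J2 6-7 | J4 7-12 | J5 12-19 | J7 19-23 | J6 23-29 | J3 29-37 |
Completion: J1=6  J2=7  J3=37  J4=12  J5=19  J6=29  J7=23
Turnaround (C−A): J1=6  J2=4  J3=33  J4=5  J5=10  J6=12  J7=5
Waiting = turnaround − burst: J1=0, J2=3, J3=25, J4=0, J5=3, J6=6, J7=1
Total waiting = 0 + 3 + 25 + 0 + 3 + 6 + 1 = 38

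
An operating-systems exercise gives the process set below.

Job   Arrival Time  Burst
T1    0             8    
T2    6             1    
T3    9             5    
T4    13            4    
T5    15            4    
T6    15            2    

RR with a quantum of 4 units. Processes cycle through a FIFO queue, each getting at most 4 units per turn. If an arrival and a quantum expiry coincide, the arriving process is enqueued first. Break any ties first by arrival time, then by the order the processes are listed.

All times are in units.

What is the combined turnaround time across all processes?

40

Timeline: | T1 0-8 | T2 8-9 | T3 9-13 | T4 13-17 | T3 17-18 | T5 18-22 | T6 22-24 |
Completion: T1=8  T2=9  T3=18  T4=17  T5=22  T6=24
Turnaround = completion − arrival: T1=8, T2=3, T3=9, T4=4, T5=7, T6=9
Total turnaround = 8 + 3 + 9 + 4 + 7 + 9 = 40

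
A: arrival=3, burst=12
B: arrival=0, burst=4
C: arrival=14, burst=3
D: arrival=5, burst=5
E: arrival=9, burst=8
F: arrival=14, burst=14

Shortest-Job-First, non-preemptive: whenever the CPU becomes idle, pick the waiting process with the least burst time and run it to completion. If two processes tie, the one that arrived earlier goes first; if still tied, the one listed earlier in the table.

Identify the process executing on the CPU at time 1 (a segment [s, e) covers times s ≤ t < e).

B

Schedule: | B 0-4 | A 4-16 | C 16-19 | D 19-24 | E 24-32 | F 32-46 |
Completion: A=16  B=4  C=19  D=24  E=32  F=46
Turnaround (C−A): A=13  B=4  C=5  D=19  E=23  F=32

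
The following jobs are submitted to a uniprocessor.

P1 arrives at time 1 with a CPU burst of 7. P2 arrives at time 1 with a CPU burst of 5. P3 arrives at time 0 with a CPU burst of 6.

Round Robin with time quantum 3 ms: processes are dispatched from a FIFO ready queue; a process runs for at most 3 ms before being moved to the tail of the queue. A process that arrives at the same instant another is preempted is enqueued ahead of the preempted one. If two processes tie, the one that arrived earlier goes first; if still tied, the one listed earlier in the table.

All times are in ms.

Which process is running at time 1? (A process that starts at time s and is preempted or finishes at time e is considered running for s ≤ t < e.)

P3

Schedule: | P3 0-3 | P1 3-6 | P2 6-9 | P3 9-12 | P1 12-15 | P2 15-17 | P1 17-18 |
Completion: P1=18  P2=17  P3=12
Turnaround (C−A): P1=17  P2=16  P3=12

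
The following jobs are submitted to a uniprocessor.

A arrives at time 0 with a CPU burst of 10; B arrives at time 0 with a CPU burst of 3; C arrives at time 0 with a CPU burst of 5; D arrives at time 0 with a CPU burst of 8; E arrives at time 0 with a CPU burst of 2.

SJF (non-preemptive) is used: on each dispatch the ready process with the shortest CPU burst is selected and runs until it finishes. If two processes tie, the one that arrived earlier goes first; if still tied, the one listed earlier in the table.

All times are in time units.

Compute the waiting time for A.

Gantt: | E 0-2 | B 2-5 | C 5-10 | D 10-18 | A 18-28 |
Completion: A=28  B=5  C=10  D=18  E=2
Turnaround (C−A): A=28  B=5  C=10  D=18  E=2
Waiting(A) = turnaround − burst = 28 − 10 = 18

18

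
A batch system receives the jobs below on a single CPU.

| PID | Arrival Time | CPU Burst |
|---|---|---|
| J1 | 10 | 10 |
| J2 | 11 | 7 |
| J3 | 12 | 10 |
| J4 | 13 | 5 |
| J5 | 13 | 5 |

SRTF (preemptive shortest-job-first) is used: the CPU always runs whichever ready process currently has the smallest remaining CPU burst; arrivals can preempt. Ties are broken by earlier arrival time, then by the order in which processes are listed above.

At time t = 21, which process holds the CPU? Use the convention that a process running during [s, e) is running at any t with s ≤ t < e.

Schedule: | idle 0-10 | J1 10-11 | J2 11-18 | J4 18-23 | J5 23-28 | J1 28-37 | J3 37-47 |
Completion: J1=37  J2=18  J3=47  J4=23  J5=28
Turnaround (C−A): J1=27  J2=7  J3=35  J4=10  J5=15

J4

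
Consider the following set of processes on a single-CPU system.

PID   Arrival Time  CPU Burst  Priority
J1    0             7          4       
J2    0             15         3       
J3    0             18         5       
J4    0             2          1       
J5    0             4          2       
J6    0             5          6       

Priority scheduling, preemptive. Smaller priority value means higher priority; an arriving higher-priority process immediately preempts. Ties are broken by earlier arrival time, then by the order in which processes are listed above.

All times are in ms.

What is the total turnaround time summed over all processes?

154

Timeline: | J4 0-2 | J5 2-6 | J2 6-21 | J1 21-28 | J3 28-46 | J6 46-51 |
Completion: J1=28  J2=21  J3=46  J4=2  J5=6  J6=51
Turnaround (C−A): J1=28  J2=21  J3=46  J4=2  J5=6  J6=51
Turnaround = completion − arrival: J1=28, J2=21, J3=46, J4=2, J5=6, J6=51
Total turnaround = 28 + 21 + 46 + 2 + 6 + 51 = 154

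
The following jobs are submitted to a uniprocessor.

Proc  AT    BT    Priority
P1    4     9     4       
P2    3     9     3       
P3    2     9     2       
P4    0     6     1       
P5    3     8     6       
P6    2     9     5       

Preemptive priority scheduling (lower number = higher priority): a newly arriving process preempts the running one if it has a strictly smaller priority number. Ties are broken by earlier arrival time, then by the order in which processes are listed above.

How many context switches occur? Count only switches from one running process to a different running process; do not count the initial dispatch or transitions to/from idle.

5

Schedule: | P4 0-6 | P3 6-15 | P2 15-24 | P1 24-33 | P6 33-42 | P5 42-50 |
Completion: P1=33  P2=24  P3=15  P4=6  P5=50  P6=42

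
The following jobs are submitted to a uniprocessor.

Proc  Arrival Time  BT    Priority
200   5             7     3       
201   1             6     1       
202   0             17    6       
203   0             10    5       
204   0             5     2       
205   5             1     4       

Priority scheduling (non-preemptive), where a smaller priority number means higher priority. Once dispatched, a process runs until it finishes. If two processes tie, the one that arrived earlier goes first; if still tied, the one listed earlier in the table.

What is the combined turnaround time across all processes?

117

Gantt: | 204 0-5 | 201 5-11 | 200 11-18 | 205 18-19 | 203 19-29 | 202 29-46 |
Completion: 200=18  201=11  202=46  203=29  204=5  205=19
Turnaround (C−A): 200=13  201=10  202=46  203=29  204=5  205=14
Turnaround = completion − arrival: 200=13, 201=10, 202=46, 203=29, 204=5, 205=14
Total turnaround = 13 + 10 + 46 + 29 + 5 + 14 = 117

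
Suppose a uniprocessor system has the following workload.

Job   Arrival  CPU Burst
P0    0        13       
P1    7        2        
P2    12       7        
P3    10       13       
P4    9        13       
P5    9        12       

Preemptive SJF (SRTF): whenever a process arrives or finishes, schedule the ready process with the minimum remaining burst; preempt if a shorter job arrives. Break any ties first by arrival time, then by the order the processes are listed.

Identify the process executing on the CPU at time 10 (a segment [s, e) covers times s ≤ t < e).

P0

Timeline: | P0 0-7 | P1 7-9 | P0 9-15 | P2 15-22 | P5 22-34 | P4 34-47 | P3 47-60 |
Completion: P0=15  P1=9  P2=22  P3=60  P4=47  P5=34
Turnaround (C−A): P0=15  P1=2  P2=10  P3=50  P4=38  P5=25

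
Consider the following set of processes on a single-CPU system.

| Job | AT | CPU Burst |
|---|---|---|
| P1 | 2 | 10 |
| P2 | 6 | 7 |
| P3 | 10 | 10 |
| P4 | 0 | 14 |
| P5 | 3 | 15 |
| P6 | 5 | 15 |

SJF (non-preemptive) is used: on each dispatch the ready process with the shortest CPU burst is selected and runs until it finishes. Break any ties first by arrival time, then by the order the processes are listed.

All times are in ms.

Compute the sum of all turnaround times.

208

Timeline: | P4 0-14 | P2 14-21 | P1 21-31 | P3 31-41 | P5 41-56 | P6 56-71 |
Completion: P1=31  P2=21  P3=41  P4=14  P5=56  P6=71
Turnaround = completion − arrival: P1=29, P2=15, P3=31, P4=14, P5=53, P6=66
Total turnaround = 29 + 15 + 31 + 14 + 53 + 66 = 208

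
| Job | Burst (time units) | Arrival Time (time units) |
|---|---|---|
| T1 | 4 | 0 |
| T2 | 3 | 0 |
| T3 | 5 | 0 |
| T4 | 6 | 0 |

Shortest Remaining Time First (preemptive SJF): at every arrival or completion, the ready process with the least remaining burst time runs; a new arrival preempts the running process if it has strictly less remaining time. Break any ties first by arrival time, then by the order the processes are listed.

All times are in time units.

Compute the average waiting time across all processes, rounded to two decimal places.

5.50

Timeline: | T2 0-3 | T1 3-7 | T3 7-12 | T4 12-18 |
Completion: T1=7  T2=3  T3=12  T4=18
Turnaround (C−A): T1=7  T2=3  T3=12  T4=18
Waiting times: T1=3, T2=0, T3=7, T4=12
Average waiting = (3+0+7+12) / 4 = 22/4 = 5.50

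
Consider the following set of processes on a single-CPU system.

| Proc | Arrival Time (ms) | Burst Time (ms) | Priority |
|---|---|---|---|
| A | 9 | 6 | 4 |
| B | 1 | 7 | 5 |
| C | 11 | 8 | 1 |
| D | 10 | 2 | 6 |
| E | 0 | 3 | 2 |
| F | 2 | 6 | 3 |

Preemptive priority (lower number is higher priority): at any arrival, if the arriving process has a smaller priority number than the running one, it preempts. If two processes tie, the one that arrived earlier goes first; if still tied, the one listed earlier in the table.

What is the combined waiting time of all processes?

Timeline: | E 0-3 | F 3-9 | A 9-11 | C 11-19 | A 19-23 | B 23-30 | D 30-32 |
Completion: A=23  B=30  C=19  D=32  E=3  F=9
Turnaround (C−A): A=14  B=29  C=8  D=22  E=3  F=7
Waiting = turnaround − burst: A=8, B=22, C=0, D=20, E=0, F=1
Total waiting = 8 + 22 + 0 + 20 + 0 + 1 = 51

51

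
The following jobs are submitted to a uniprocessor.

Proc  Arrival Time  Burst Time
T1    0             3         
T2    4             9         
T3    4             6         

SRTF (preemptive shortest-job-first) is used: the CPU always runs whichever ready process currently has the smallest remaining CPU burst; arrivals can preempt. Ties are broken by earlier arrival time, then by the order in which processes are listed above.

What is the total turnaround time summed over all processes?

24

Gantt: | T1 0-3 | idle 3-4 | T3 4-10 | T2 10-19 |
Completion: T1=3  T2=19  T3=10
Turnaround (C−A): T1=3  T2=15  T3=6
Turnaround = completion − arrival: T1=3, T2=15, T3=6
Total turnaround = 3 + 15 + 6 = 24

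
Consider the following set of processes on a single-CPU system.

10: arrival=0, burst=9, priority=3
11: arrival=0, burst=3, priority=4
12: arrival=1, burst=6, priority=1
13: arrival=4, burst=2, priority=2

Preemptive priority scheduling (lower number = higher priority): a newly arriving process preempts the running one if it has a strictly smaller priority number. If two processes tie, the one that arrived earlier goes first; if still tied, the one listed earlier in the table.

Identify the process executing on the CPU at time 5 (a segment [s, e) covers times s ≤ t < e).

Schedule: | 10 0-1 | 12 1-7 | 13 7-9 | 10 9-17 | 11 17-20 |
Completion: 10=17  11=20  12=7  13=9

12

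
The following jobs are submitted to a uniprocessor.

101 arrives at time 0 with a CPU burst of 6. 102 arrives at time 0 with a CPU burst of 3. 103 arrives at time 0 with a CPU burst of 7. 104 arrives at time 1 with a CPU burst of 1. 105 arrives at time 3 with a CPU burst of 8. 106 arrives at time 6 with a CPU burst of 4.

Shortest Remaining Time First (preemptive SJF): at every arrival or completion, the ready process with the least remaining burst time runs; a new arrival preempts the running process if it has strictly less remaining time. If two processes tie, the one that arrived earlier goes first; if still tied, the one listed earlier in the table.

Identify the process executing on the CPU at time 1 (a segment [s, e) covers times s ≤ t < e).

Timeline: | 102 0-1 | 104 1-2 | 102 2-4 | 101 4-10 | 106 10-14 | 103 14-21 | 105 21-29 |
Completion: 101=10  102=4  103=21  104=2  105=29  106=14

104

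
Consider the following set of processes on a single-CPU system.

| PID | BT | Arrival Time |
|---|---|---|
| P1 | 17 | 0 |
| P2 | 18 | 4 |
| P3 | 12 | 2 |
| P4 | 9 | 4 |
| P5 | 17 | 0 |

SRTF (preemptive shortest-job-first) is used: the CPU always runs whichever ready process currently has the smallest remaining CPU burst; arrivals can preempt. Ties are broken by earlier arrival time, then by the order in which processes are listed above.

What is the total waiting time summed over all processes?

Timeline: | P1 0-2 | P3 2-4 | P4 4-13 | P3 13-23 | P1 23-38 | P5 38-55 | P2 55-73 |
Completion: P1=38  P2=73  P3=23  P4=13  P5=55
Waiting = turnaround − burst: P1=21, P2=51, P3=9, P4=0, P5=38
Total waiting = 21 + 51 + 9 + 0 + 38 = 119

119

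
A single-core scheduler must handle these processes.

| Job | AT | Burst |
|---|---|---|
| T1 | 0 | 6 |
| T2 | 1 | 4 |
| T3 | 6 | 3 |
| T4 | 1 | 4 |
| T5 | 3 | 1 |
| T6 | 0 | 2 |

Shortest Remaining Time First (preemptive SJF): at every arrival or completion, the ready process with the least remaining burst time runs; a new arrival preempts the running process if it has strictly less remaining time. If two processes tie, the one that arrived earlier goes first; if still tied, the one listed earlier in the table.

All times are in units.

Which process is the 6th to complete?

Timeline: | T6 0-2 | T2 2-3 | T5 3-4 | T2 4-7 | T3 7-10 | T4 10-14 | T1 14-20 |
Completion: T1=20  T2=7  T3=10  T4=14  T5=4  T6=2
Turnaround (C−A): T1=20  T2=6  T3=4  T4=13  T5=1  T6=2
Finish order: T6 → T5 → T2 → T3 → T4 → T1

T1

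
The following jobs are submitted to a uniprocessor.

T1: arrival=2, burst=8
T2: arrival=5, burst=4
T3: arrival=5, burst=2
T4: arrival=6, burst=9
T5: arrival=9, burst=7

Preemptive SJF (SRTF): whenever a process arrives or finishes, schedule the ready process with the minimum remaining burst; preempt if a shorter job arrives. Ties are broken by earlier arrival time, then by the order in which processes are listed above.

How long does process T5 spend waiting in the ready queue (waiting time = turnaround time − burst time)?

Gantt: | idle 0-2 | T1 2-5 | T3 5-7 | T2 7-11 | T1 11-16 | T5 16-23 | T4 23-32 |
Completion: T1=16  T2=11  T3=7  T4=32  T5=23
Turnaround (C−A): T1=14  T2=6  T3=2  T4=26  T5=14
Waiting(T5) = turnaround − burst = 14 − 7 = 7

7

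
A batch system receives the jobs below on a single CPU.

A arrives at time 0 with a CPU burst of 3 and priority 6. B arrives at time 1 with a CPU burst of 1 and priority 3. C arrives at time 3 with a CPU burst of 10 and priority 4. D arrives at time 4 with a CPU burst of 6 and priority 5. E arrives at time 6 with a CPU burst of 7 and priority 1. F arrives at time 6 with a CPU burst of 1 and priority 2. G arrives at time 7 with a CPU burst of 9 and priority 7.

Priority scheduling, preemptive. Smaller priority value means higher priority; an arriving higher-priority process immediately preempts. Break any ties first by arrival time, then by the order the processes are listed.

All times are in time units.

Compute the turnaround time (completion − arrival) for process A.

28

Timeline: | A 0-1 | B 1-2 | A 2-3 | C 3-6 | E 6-13 | F 13-14 | C 14-21 | D 21-27 | A 27-28 | G 28-37 |
Completion: A=28  B=2  C=21  D=27  E=13  F=14  G=37
Turnaround(A) = completion − arrival = 28 − 0 = 28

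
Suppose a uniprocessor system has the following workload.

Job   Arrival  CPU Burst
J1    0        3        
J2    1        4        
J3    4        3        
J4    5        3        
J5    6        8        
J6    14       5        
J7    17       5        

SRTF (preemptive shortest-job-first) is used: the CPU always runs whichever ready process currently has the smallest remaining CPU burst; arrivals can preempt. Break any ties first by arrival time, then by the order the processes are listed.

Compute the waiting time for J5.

Gantt: | J1 0-3 | J2 3-7 | J3 7-10 | J4 10-13 | J5 13-14 | J6 14-19 | J7 19-24 | J5 24-31 |
Completion: J1=3  J2=7  J3=10  J4=13  J5=31  J6=19  J7=24
Turnaround (C−A): J1=3  J2=6  J3=6  J4=8  J5=25  J6=5  J7=7
Waiting(J5) = turnaround − burst = 25 − 8 = 17

17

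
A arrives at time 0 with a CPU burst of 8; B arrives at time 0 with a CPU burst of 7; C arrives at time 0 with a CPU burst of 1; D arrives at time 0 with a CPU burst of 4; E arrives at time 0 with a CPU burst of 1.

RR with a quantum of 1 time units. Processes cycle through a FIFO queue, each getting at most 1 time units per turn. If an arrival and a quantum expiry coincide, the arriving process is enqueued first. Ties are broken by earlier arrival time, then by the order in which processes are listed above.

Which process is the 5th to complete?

A

Gantt: | A 0-1 | B 1-2 | C 2-3 | D 3-4 | E 4-5 | A 5-6 | B 6-7 | D 7-8 | A 8-9 | B 9-10 | D 10-11 | A 11-12 | B 12-13 | D 13-14 | A 14-15 | B 15-16 | A 16-17 | B 17-18 | A 18-19 | B 19-20 | A 20-21 |
Completion: A=21  B=20  C=3  D=14  E=5
Turnaround (C−A): A=21  B=20  C=3  D=14  E=5
Finish order: C → E → D → B → A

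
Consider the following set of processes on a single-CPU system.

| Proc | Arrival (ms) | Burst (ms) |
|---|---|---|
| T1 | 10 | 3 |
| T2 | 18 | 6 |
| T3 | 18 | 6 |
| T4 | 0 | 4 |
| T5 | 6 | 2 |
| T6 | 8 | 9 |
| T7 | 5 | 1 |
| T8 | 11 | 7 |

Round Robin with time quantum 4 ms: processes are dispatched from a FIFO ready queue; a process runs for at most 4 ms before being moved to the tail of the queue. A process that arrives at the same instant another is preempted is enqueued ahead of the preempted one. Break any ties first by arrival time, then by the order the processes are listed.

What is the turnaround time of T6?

27

Gantt: | T4 0-4 | idle 4-5 | T7 5-6 | T5 6-8 | T6 8-12 | T1 12-15 | T8 15-19 | T6 19-23 | T2 23-27 | T3 27-31 | T8 31-34 | T6 34-35 | T2 35-37 | T3 37-39 |
Completion: T1=15  T2=37  T3=39  T4=4  T5=8  T6=35  T7=6  T8=34
Turnaround(T6) = completion − arrival = 35 − 8 = 27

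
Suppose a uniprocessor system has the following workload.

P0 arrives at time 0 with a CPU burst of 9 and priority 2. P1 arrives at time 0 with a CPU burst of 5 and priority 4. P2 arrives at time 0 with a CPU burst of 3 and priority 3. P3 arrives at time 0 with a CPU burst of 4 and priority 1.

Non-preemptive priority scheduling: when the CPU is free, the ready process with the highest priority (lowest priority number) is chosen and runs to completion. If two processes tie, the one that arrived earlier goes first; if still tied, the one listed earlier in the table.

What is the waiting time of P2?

13

Timeline: | P3 0-4 | P0 4-13 | P2 13-16 | P1 16-21 |
Completion: P0=13  P1=21  P2=16  P3=4
Waiting(P2) = turnaround − burst = 16 − 3 = 13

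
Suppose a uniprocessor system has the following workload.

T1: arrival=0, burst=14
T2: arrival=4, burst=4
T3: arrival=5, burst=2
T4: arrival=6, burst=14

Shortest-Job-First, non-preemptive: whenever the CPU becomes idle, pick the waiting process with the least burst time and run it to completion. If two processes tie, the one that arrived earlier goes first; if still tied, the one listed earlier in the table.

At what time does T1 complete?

14

Schedule: | T1 0-14 | T3 14-16 | T2 16-20 | T4 20-34 |
Completion: T1=14  T2=20  T3=16  T4=34
Turnaround (C−A): T1=14  T2=16  T3=11  T4=28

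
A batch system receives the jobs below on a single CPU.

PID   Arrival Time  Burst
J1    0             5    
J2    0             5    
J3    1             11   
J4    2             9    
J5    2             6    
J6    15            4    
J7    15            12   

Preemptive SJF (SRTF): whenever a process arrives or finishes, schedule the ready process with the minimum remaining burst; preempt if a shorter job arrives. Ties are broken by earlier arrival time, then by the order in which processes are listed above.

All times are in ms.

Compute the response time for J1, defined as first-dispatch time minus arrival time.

Gantt: | J1 0-5 | J2 5-10 | J5 10-16 | J6 16-20 | J4 20-29 | J3 29-40 | J7 40-52 |
Completion: J1=5  J2=10  J3=40  J4=29  J5=16  J6=20  J7=52
Turnaround (C−A): J1=5  J2=10  J3=39  J4=27  J5=14  J6=5  J7=37
Response(J1) = first start − arrival = 0 − 0 = 0

0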